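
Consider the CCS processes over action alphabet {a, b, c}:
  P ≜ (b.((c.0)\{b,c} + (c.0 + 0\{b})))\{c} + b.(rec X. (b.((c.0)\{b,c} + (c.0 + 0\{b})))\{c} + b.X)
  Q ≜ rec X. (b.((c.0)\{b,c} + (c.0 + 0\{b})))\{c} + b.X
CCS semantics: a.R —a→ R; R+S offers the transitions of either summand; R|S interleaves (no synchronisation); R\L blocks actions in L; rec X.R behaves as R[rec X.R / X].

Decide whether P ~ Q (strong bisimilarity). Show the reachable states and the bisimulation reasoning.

bisimilar

Reachable graph of P (3 states):
  s0 = (b.((c.0)\{b,c} + (c.0 + 0\{b})))\{c} + b.(rec X. (b.((c.0)\{b,c} + (c.0 + 0\{b})))\{c} + b.X) has moves =b=> s1, =b=> s2
  s1 = ((c.0)\{b,c} + (c.0 + 0\{b}))\{c} has moves stopped
  s2 = rec X. (b.((c.0)\{b,c} + (c.0 + 0\{b})))\{c} + b.X has moves =b=> s1, =b=> s2
Reachable graph of Q (2 states):
  t0 = rec X. (b.((c.0)\{b,c} + (c.0 + 0\{b})))\{c} + b.X has moves =b=> t0, =b=> t1
  t1 = ((c.0)\{b,c} + (c.0 + 0\{b}))\{c} has moves stopped
Partition-refinement fixed point:
  B0 = {s0, s2, t0}
  B1 = {s1, t1}
s0 ∈ B0, t0 ∈ B0 → same block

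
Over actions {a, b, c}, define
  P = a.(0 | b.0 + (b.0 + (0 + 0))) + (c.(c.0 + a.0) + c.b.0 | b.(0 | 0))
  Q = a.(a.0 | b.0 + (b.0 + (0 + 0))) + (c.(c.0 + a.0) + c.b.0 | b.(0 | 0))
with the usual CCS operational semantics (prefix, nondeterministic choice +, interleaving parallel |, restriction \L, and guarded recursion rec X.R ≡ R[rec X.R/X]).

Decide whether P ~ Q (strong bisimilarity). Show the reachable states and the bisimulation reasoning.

P's transition system — 10 states:
  p0 = a.(0 | b.0 + (b.0 + (0 + 0))) + (c.(c.0 + a.0) + c.b.0 | b.(0 | 0)) | =a=> p1, =b=> p2, =c=> p3, =c=> p4
  p1 = 0 | b.0 + (b.0 + (0 + 0)) | =b=> p5, =b=> p6
  p2 = c.b.0 | (0 | 0) | =c=> p7
  p3 = b.0 | b.(0 | 0) | =b=> p7, =b=> p8
  p4 = c.0 + a.0 | =a=> p5, =c=> p5
  p5 = 0 | ·
  p6 = 0 | 0 | ·
  p7 = b.0 | (0 | 0) | =b=> p9
  p8 = 0 | b.(0 | 0) | =b=> p9
  p9 = 0 | (0 | 0) | ·
Q's transition system — 12 states:
  q0 = a.(a.0 | b.0 + (b.0 + (0 + 0))) + (c.(c.0 + a.0) + c.b.0 | b.(0 | 0)) | =a=> q1, =b=> q2, =c=> q3, =c=> q4
  q1 = a.0 | b.0 + (b.0 + (0 + 0)) | =a=> q5, =b=> q6, =b=> q7
  q2 = c.b.0 | (0 | 0) | =c=> q8
  q3 = b.0 | b.(0 | 0) | =b=> q8, =b=> q9
  q4 = c.0 + a.0 | =a=> q6, =c=> q6
  q5 = 0 | b.0 | =b=> q10
  q6 = 0 | ·
  q7 = a.0 | 0 | =a=> q10
  q8 = b.0 | (0 | 0) | =b=> q11
  q9 = 0 | b.(0 | 0) | =b=> q11
  q10 = 0 | 0 | ·
  q11 = 0 | (0 | 0) | ·
Coarsest stable partition (strong bisimilarity classes):
  B0 = {p0}
  B1 = {p3, q3}
  B2 = {p1, p7, p8, q5, q8, q9}
  B3 = {p5, p6, p9, q10, q11, q6}
  B4 = {p4, q4}
  B5 = {p2, q2}
  B6 = {q0}
  B7 = {q1}
  B8 = {q7}
p0 ∈ B0, q0 ∈ B6 → different blocks

P ≁ Q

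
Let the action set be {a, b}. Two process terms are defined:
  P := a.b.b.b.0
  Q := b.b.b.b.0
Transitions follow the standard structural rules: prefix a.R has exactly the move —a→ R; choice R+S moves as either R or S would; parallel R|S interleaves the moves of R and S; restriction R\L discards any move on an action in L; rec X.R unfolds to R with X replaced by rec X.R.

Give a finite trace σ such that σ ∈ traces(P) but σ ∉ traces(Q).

a

LTS(P): 5 reachable states
  m0 = a.b.b.b.0 | -a-> m1
  m1 = b.b.b.0 | -b-> m2
  m2 = b.b.0 | -b-> m3
  m3 = b.0 | -b-> m4
  m4 = 0 | (no moves)
LTS(Q): 5 reachable states
  n0 = b.b.b.b.0 | -b-> n1
  n1 = b.b.b.0 | -b-> n2
  n2 = b.b.0 | -b-> n3
  n3 = b.0 | -b-> n4
  n4 = 0 | (no moves)
Run σ = ⟨a⟩ on P: start {m0}
  after a @ step 1: {m1}
  — P admits the full trace.
Run σ = ⟨a⟩ on Q: start {n0}
  after a @ step 1: ∅  — Q cannot continue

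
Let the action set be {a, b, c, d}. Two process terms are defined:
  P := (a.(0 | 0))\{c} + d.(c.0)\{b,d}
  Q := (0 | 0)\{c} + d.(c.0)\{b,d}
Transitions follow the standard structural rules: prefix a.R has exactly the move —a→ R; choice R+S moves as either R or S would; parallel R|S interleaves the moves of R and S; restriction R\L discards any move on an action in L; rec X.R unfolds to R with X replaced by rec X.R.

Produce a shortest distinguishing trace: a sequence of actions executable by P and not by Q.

a

Reachable graph of P (4 states):
  s0 = (a.(0 | 0))\{c} + d.(c.0)\{b,d} has moves =a=> s1, =d=> s2
  s1 = (0 | 0)\{c} has moves (no moves)
  s2 = (c.0)\{b,d} has moves =c=> s3
  s3 = 0\{b,d} has moves (no moves)
Reachable graph of Q (3 states):
  t0 = (0 | 0)\{c} + d.(c.0)\{b,d} has moves =d=> t1
  t1 = (c.0)\{b,d} has moves =c=> t2
  t2 = 0\{b,d} has moves (no moves)
Run σ = ⟨a⟩ on P: start {s0}
  step 1 (a): {s1}
  — P admits the full trace.
Run σ = ⟨a⟩ on Q: start {t0}
  step 1 (a): ∅ (Q stuck)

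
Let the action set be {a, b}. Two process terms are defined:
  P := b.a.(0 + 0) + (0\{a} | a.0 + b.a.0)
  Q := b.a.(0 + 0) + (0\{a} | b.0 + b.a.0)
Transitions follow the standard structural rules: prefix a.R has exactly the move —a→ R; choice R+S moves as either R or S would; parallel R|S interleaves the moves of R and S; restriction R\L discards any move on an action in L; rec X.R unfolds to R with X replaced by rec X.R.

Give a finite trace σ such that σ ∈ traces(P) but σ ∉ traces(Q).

a

P's transition system — 6 states:
  s0 = b.a.(0 + 0) + (0\{a} | a.0 + b.a.0) ⊢ =a=> s1, =b=> s2, =b=> s3
  s1 = 0\{a} | 0 ⊢ ·
  s2 = a.(0 + 0) ⊢ =a=> s4
  s3 = a.0 ⊢ =a=> s5
  s4 = 0 + 0 ⊢ ·
  s5 = 0 ⊢ ·
Q's transition system — 6 states:
  t0 = b.a.(0 + 0) + (0\{a} | b.0 + b.a.0) ⊢ =b=> t1, =b=> t2, =b=> t3
  t1 = 0\{a} | 0 ⊢ ·
  t2 = a.(0 + 0) ⊢ =a=> t4
  t3 = a.0 ⊢ =a=> t5
  t4 = 0 + 0 ⊢ ·
  t5 = 0 ⊢ ·
Run σ = ⟨a⟩ on P: start {s0}
  after a @ step 1: {s1}
  — P admits the full trace.
Run σ = ⟨a⟩ on Q: start {t0}
  after a @ step 1: ∅  — Q cannot continue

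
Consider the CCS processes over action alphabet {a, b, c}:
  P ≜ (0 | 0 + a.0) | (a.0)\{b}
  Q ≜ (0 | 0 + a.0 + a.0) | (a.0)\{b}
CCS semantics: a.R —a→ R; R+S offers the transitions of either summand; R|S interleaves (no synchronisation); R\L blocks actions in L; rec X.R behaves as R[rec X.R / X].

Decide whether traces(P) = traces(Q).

P's transition system — 4 states:
  u0 = (0 | 0 + a.0) | (a.0)\{b} | -a-> u1, -a-> u2
  u1 = (0 | 0 + a.0) | 0\{b} | -a-> u3
  u2 = 0 | (a.0)\{b} | -a-> u3
  u3 = 0 | 0\{b} | ∅
Q's transition system — 4 states:
  v0 = (0 | 0 + a.0 + a.0) | (a.0)\{b} | -a-> v1, -a-> v2
  v1 = (0 | 0 + a.0 + a.0) | 0\{b} | -a-> v3
  v2 = 0 | (a.0)\{b} | -a-> v3
  v3 = 0 | 0\{b} | ∅
Bisimilarity quotient blocks:
  B0 = {u0, v0}
  B1 = {u1, u2, v1, v2}
  B2 = {u3, v3}
u0 ∈ B0, v0 ∈ B0 → same block
Bisimilar ⇒ trace-equivalent.

traces(P) = traces(Q)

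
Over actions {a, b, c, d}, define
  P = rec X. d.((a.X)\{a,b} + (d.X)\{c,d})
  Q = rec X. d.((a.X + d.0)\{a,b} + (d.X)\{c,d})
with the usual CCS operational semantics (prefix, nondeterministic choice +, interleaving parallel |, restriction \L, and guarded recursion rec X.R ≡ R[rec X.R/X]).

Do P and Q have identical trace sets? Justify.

P's transition system — 2 states:
  u0 = rec X. d.((a.X)\{a,b} + (d.X)\{c,d}) :: —d→ u1
  u1 = (a.(rec X. d.((a.X)\{a,b} + (d.X)\{c,d})))\{a,b} + (d.(rec X. d.((a.X)\{a,b} + (d.X)\{c,d})))\{c,d} :: deadlocked
Q's transition system — 3 states:
  v0 = rec X. d.((a.X + d.0)\{a,b} + (d.X)\{c,d}) :: —d→ v1
  v1 = (a.(rec X. d.((a.X + d.0)\{a,b} + (d.X)\{c,d})) + d.0)\{a,b} + (d.(rec X. d.((a.X + d.0)\{a,b} + (d.X)\{c,d})))\{c,d} :: —d→ v2
  v2 = 0\{a,b} :: deadlocked
Executing dd from Q (initial set {v0}):
  step 1 (d): {v1}
  step 2 (d): {v2}
  ✓ Q
Executing dd from P (initial set {u0}):
  step 1 (d): {u1}
  step 2 (d): ∅  — P cannot continue

trace-distinct — witness ⟨dd⟩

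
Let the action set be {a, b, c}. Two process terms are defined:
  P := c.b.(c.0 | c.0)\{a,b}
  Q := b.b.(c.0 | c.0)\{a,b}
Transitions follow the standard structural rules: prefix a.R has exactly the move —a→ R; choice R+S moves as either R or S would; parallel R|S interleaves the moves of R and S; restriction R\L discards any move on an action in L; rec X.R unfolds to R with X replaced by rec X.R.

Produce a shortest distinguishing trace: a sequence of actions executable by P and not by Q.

P's transition system — 6 states:
  s0 = c.b.(c.0 | c.0)\{a,b} | -c-> s1
  s1 = b.(c.0 | c.0)\{a,b} | -b-> s2
  s2 = (c.0 | c.0)\{a,b} | -c-> s3, -c-> s4
  s3 = (0 | c.0)\{a,b} | -c-> s5
  s4 = (c.0 | 0)\{a,b} | -c-> s5
  s5 = (0 | 0)\{a,b} | stopped
Q's transition system — 6 states:
  t0 = b.b.(c.0 | c.0)\{a,b} | -b-> t1
  t1 = b.(c.0 | c.0)\{a,b} | -b-> t2
  t2 = (c.0 | c.0)\{a,b} | -c-> t3, -c-> t4
  t3 = (0 | c.0)\{a,b} | -c-> t5
  t4 = (c.0 | 0)\{a,b} | -c-> t5
  t5 = (0 | 0)\{a,b} | stopped
Run σ = ⟨c⟩ on P: start {s0}
  [1] c ⇒ {s1}
  P completes σ.
Run σ = ⟨c⟩ on Q: start {t0}
  [1] c ⇒ ∅  — Q cannot continue

c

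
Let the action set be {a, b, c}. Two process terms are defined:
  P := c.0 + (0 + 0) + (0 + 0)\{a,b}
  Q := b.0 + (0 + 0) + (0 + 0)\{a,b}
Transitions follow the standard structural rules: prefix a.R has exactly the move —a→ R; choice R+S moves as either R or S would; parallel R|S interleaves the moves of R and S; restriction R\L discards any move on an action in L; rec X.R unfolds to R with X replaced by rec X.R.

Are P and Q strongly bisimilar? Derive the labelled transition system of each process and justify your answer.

LTS(P): 2 reachable states
  m0 = c.0 + (0 + 0) + (0 + 0)\{a,b} ⊢ —c→ m1
  m1 = 0 ⊢ ·
LTS(Q): 2 reachable states
  n0 = b.0 + (0 + 0) + (0 + 0)\{a,b} ⊢ —b→ n1
  n1 = 0 ⊢ ·
Coarsest stable partition (strong bisimilarity classes):
  B0 = {m0}
  B1 = {m1, n1}
  B2 = {n0}
m0 ∈ B0, n0 ∈ B2 → different blocks

not bisimilar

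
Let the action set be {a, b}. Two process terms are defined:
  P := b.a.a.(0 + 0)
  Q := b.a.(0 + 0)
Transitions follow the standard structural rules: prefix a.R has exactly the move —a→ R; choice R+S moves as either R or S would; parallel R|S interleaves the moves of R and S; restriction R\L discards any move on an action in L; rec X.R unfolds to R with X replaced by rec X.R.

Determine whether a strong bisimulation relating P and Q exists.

P ≁ Q

Reachable graph of P (4 states):
  u0 = b.a.a.(0 + 0) :: --b--▸ u1
  u1 = a.a.(0 + 0) :: --a--▸ u2
  u2 = a.(0 + 0) :: --a--▸ u3
  u3 = 0 + 0 :: ∅
Reachable graph of Q (3 states):
  v0 = b.a.(0 + 0) :: --b--▸ v1
  v1 = a.(0 + 0) :: --a--▸ v2
  v2 = 0 + 0 :: ∅
Coarsest stable partition (strong bisimilarity classes):
  B0 = {u0}
  B1 = {u1}
  B2 = {u2, v1}
  B3 = {u3, v2}
  B4 = {v0}
u0 ∈ B0, v0 ∈ B4 → different blocks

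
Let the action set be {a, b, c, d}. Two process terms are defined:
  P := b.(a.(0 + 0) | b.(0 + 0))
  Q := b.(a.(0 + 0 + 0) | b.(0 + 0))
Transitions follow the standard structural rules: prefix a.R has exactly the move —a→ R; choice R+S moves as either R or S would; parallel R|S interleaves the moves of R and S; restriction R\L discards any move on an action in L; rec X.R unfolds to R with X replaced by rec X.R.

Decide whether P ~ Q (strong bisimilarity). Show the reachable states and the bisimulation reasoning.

bisimilar

LTS(P): 5 reachable states
  s0 = b.(a.(0 + 0) | b.(0 + 0)) ⊢ —b→ s1
  s1 = a.(0 + 0) | b.(0 + 0) ⊢ —a→ s2, —b→ s3
  s2 = (0 + 0) | b.(0 + 0) ⊢ —b→ s4
  s3 = a.(0 + 0) | (0 + 0) ⊢ —a→ s4
  s4 = (0 + 0) | (0 + 0) ⊢ ·
LTS(Q): 5 reachable states
  t0 = b.(a.(0 + 0 + 0) | b.(0 + 0)) ⊢ —b→ t1
  t1 = a.(0 + 0 + 0) | b.(0 + 0) ⊢ —a→ t2, —b→ t3
  t2 = (0 + 0 + 0) | b.(0 + 0) ⊢ —b→ t4
  t3 = a.(0 + 0 + 0) | (0 + 0) ⊢ —a→ t4
  t4 = (0 + 0 + 0) | (0 + 0) ⊢ ·
Partition-refinement fixed point:
  B0 = {s0, t0}
  B1 = {s1, t1}
  B2 = {s3, t3}
  B3 = {s4, t4}
  B4 = {s2, t2}
s0 ∈ B0, t0 ∈ B0 → same block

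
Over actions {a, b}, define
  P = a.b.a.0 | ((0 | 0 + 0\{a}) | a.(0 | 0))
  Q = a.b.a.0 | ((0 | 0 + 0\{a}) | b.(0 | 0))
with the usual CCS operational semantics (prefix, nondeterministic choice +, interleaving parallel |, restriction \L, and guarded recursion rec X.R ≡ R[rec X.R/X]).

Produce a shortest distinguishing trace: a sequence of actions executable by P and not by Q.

LTS(P): 8 reachable states
  m0 = a.b.a.0 | ((0 | 0 + 0\{a}) | a.(0 | 0)) | --a--▸ m1, --a--▸ m2
  m1 = a.b.a.0 | ((0 | 0 + 0\{a}) | (0 | 0)) | --a--▸ m3
  m2 = b.a.0 | ((0 | 0 + 0\{a}) | a.(0 | 0)) | --a--▸ m3, --b--▸ m4
  m3 = b.a.0 | ((0 | 0 + 0\{a}) | (0 | 0)) | --b--▸ m5
  m4 = a.0 | ((0 | 0 + 0\{a}) | a.(0 | 0)) | --a--▸ m5, --a--▸ m6
  m5 = a.0 | ((0 | 0 + 0\{a}) | (0 | 0)) | --a--▸ m7
  m6 = 0 | ((0 | 0 + 0\{a}) | a.(0 | 0)) | --a--▸ m7
  m7 = 0 | ((0 | 0 + 0\{a}) | (0 | 0)) | (no moves)
LTS(Q): 8 reachable states
  n0 = a.b.a.0 | ((0 | 0 + 0\{a}) | b.(0 | 0)) | --a--▸ n1, --b--▸ n2
  n1 = b.a.0 | ((0 | 0 + 0\{a}) | b.(0 | 0)) | --b--▸ n3, --b--▸ n4
  n2 = a.b.a.0 | ((0 | 0 + 0\{a}) | (0 | 0)) | --a--▸ n4
  n3 = a.0 | ((0 | 0 + 0\{a}) | b.(0 | 0)) | --a--▸ n5, --b--▸ n6
  n4 = b.a.0 | ((0 | 0 + 0\{a}) | (0 | 0)) | --b--▸ n6
  n5 = 0 | ((0 | 0 + 0\{a}) | b.(0 | 0)) | --b--▸ n7
  n6 = a.0 | ((0 | 0 + 0\{a}) | (0 | 0)) | --a--▸ n7
  n7 = 0 | ((0 | 0 + 0\{a}) | (0 | 0)) | (no moves)
Executing aa from P (initial set {m0}):
  step 1 (a): {m1, m2}
  step 2 (a): {m3}
  ✓ P
Executing aa from Q (initial set {n0}):
  step 1 (a): {n1}
  step 2 (a): ∅ (Q stuck)

aa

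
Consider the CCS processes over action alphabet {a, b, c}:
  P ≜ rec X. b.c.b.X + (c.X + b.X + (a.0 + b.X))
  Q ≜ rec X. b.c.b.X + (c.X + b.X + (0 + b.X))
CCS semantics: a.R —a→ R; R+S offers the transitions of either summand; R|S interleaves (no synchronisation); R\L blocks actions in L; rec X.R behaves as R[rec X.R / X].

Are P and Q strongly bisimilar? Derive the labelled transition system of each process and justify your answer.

P's transition system — 4 states:
  s0 = rec X. b.c.b.X + (c.X + b.X + (a.0 + b.X)) ⊢ --a--▸ s1, --b--▸ s0, --b--▸ s2, --c--▸ s0
  s1 = 0 ⊢ ∅
  s2 = c.b.(rec X. b.c.b.X + (c.X + b.X + (a.0 + b.X))) ⊢ --c--▸ s3
  s3 = b.(rec X. b.c.b.X + (c.X + b.X + (a.0 + b.X))) ⊢ --b--▸ s0
Q's transition system — 3 states:
  t0 = rec X. b.c.b.X + (c.X + b.X + (0 + b.X)) ⊢ --b--▸ t0, --b--▸ t1, --c--▸ t0
  t1 = c.b.(rec X. b.c.b.X + (c.X + b.X + (0 + b.X))) ⊢ --c--▸ t2
  t2 = b.(rec X. b.c.b.X + (c.X + b.X + (0 + b.X))) ⊢ --b--▸ t0
Partition-refinement fixed point:
  B0 = {s0}
  B1 = {s2}
  B2 = {s3}
  B3 = {s1}
  B4 = {t0}
  B5 = {t1}
  B6 = {t2}
s0 ∈ B0, t0 ∈ B4 → different blocks

not bisimilar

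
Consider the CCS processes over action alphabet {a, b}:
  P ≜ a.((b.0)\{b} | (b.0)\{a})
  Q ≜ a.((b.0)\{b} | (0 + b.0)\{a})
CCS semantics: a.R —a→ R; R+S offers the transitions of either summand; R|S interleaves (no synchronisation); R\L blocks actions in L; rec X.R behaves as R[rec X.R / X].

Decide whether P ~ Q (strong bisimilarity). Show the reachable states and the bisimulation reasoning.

LTS(P): 3 reachable states
  p0 = a.((b.0)\{b} | (b.0)\{a}) has moves -a-> p1
  p1 = (b.0)\{b} | (b.0)\{a} has moves -b-> p2
  p2 = (b.0)\{b} | 0\{a} has moves ·
LTS(Q): 3 reachable states
  q0 = a.((b.0)\{b} | (0 + b.0)\{a}) has moves -a-> q1
  q1 = (b.0)\{b} | (0 + b.0)\{a} has moves -b-> q2
  q2 = (b.0)\{b} | 0\{a} has moves ·
Bisimilarity quotient blocks:
  B0 = {p0, q0}
  B1 = {p1, q1}
  B2 = {p2, q2}
p0 ∈ B0, q0 ∈ B0 → same block

P ~ Q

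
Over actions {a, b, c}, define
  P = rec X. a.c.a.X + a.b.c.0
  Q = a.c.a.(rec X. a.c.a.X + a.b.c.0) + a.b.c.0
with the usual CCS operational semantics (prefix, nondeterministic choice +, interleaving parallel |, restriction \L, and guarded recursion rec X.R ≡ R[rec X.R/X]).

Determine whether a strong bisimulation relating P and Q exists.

Reachable graph of P (6 states):
  u0 = rec X. a.c.a.X + a.b.c.0 ⊢ ··a··> u1, ··a··> u2
  u1 = b.c.0 ⊢ ··b··> u3
  u2 = c.a.(rec X. a.c.a.X + a.b.c.0) ⊢ ··c··> u4
  u3 = c.0 ⊢ ··c··> u5
  u4 = a.(rec X. a.c.a.X + a.b.c.0) ⊢ ··a··> u0
  u5 = 0 ⊢ deadlocked
Reachable graph of Q (7 states):
  v0 = a.c.a.(rec X. a.c.a.X + a.b.c.0) + a.b.c.0 ⊢ ··a··> v1, ··a··> v2
  v1 = b.c.0 ⊢ ··b··> v3
  v2 = c.a.(rec X. a.c.a.X + a.b.c.0) ⊢ ··c··> v4
  v3 = c.0 ⊢ ··c··> v5
  v4 = a.(rec X. a.c.a.X + a.b.c.0) ⊢ ··a··> v6
  v5 = 0 ⊢ deadlocked
  v6 = rec X. a.c.a.X + a.b.c.0 ⊢ ··a··> v1, ··a··> v2
Partition-refinement fixed point:
  B0 = {u0, v0, v6}
  B1 = {u2, v2}
  B2 = {u4, v4}
  B3 = {u1, v1}
  B4 = {u3, v3}
  B5 = {u5, v5}
u0 ∈ B0, v0 ∈ B0 → same block

YES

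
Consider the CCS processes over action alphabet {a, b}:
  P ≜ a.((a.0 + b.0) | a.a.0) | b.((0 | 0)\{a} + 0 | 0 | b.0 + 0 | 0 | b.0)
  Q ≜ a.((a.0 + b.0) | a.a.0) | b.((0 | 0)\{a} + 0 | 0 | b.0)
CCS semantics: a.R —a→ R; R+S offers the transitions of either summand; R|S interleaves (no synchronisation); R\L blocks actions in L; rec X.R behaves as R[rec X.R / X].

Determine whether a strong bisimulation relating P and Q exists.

P's transition system — 21 states:
  p0 = a.((a.0 + b.0) | a.a.0) | b.((0 | 0)\{a} + 0 | 0 | b.0 + 0 | 0 | b.0) :: —a→ p1, —b→ p2
  p1 = (a.0 + b.0) | a.a.0 | b.((0 | 0)\{a} + 0 | 0 | b.0 + 0 | 0 | b.0) :: —a→ p3, —a→ p4, —b→ p4, —b→ p5
  p2 = a.((a.0 + b.0) | a.a.0) | ((0 | 0)\{a} + 0 | 0 | b.0 + 0 | 0 | b.0) :: —a→ p5, —b→ p6
  p3 = (a.0 + b.0) | a.0 | b.((0 | 0)\{a} + 0 | 0 | b.0 + 0 | 0 | b.0) :: —a→ p7, —a→ p8, —b→ p8, —b→ p9
  p4 = 0 | a.a.0 | b.((0 | 0)\{a} + 0 | 0 | b.0 + 0 | 0 | b.0) :: —a→ p8, —b→ p10
  p5 = (a.0 + b.0) | a.a.0 | ((0 | 0)\{a} + 0 | 0 | b.0 + 0 | 0 | b.0) :: —a→ p10, —a→ p9, —b→ p10, —b→ p11
  p6 = a.((a.0 + b.0) | a.a.0) | (0 | 0 | 0) :: —a→ p11
  p7 = (a.0 + b.0) | 0 | b.((0 | 0)\{a} + 0 | 0 | b.0 + 0 | 0 | b.0) :: —a→ p12, —b→ p12, —b→ p13
  p8 = 0 | a.0 | b.((0 | 0)\{a} + 0 | 0 | b.0 + 0 | 0 | b.0) :: —a→ p12, —b→ p14
  p9 = (a.0 + b.0) | a.0 | ((0 | 0)\{a} + 0 | 0 | b.0 + 0 | 0 | b.0) :: —a→ p13, —a→ p14, —b→ p14, —b→ p15
  p10 = 0 | a.a.0 | ((0 | 0)\{a} + 0 | 0 | b.0 + 0 | 0 | b.0) :: —a→ p14, —b→ p16
  p11 = (a.0 + b.0) | a.a.0 | (0 | 0 | 0) :: —a→ p15, —a→ p16, —b→ p16
  p12 = 0 | 0 | b.((0 | 0)\{a} + 0 | 0 | b.0 + 0 | 0 | b.0) :: —b→ p17
  p13 = (a.0 + b.0) | 0 | ((0 | 0)\{a} + 0 | 0 | b.0 + 0 | 0 | b.0) :: —a→ p17, —b→ p17, —b→ p18
  p14 = 0 | a.0 | ((0 | 0)\{a} + 0 | 0 | b.0 + 0 | 0 | b.0) :: —a→ p17, —b→ p19
  p15 = (a.0 + b.0) | a.0 | (0 | 0 | 0) :: —a→ p18, —a→ p19, —b→ p19
  p16 = 0 | a.a.0 | (0 | 0 | 0) :: —a→ p19
  p17 = 0 | 0 | ((0 | 0)\{a} + 0 | 0 | b.0 + 0 | 0 | b.0) :: —b→ p20
  p18 = (a.0 + b.0) | 0 | (0 | 0 | 0) :: —a→ p20, —b→ p20
  p19 = 0 | a.0 | (0 | 0 | 0) :: —a→ p20
  p20 = 0 | 0 | (0 | 0 | 0) :: (no moves)
Q's transition system — 21 states:
  q0 = a.((a.0 + b.0) | a.a.0) | b.((0 | 0)\{a} + 0 | 0 | b.0) :: —a→ q1, —b→ q2
  q1 = (a.0 + b.0) | a.a.0 | b.((0 | 0)\{a} + 0 | 0 | b.0) :: —a→ q3, —a→ q4, —b→ q4, —b→ q5
  q2 = a.((a.0 + b.0) | a.a.0) | ((0 | 0)\{a} + 0 | 0 | b.0) :: —a→ q5, —b→ q6
  q3 = (a.0 + b.0) | a.0 | b.((0 | 0)\{a} + 0 | 0 | b.0) :: —a→ q7, —a→ q8, —b→ q8, —b→ q9
  q4 = 0 | a.a.0 | b.((0 | 0)\{a} + 0 | 0 | b.0) :: —a→ q8, —b→ q10
  q5 = (a.0 + b.0) | a.a.0 | ((0 | 0)\{a} + 0 | 0 | b.0) :: —a→ q10, —a→ q9, —b→ q10, —b→ q11
  q6 = a.((a.0 + b.0) | a.a.0) | (0 | 0 | 0) :: —a→ q11
  q7 = (a.0 + b.0) | 0 | b.((0 | 0)\{a} + 0 | 0 | b.0) :: —a→ q12, —b→ q12, —b→ q13
  q8 = 0 | a.0 | b.((0 | 0)\{a} + 0 | 0 | b.0) :: —a→ q12, —b→ q14
  q9 = (a.0 + b.0) | a.0 | ((0 | 0)\{a} + 0 | 0 | b.0) :: —a→ q13, —a→ q14, —b→ q14, —b→ q15
  q10 = 0 | a.a.0 | ((0 | 0)\{a} + 0 | 0 | b.0) :: —a→ q14, —b→ q16
  q11 = (a.0 + b.0) | a.a.0 | (0 | 0 | 0) :: —a→ q15, —a→ q16, —b→ q16
  q12 = 0 | 0 | b.((0 | 0)\{a} + 0 | 0 | b.0) :: —b→ q17
  q13 = (a.0 + b.0) | 0 | ((0 | 0)\{a} + 0 | 0 | b.0) :: —a→ q17, —b→ q17, —b→ q18
  q14 = 0 | a.0 | ((0 | 0)\{a} + 0 | 0 | b.0) :: —a→ q17, —b→ q19
  q15 = (a.0 + b.0) | a.0 | (0 | 0 | 0) :: —a→ q18, —a→ q19, —b→ q19
  q16 = 0 | a.a.0 | (0 | 0 | 0) :: —a→ q19
  q17 = 0 | 0 | ((0 | 0)\{a} + 0 | 0 | b.0) :: —b→ q20
  q18 = (a.0 + b.0) | 0 | (0 | 0 | 0) :: —a→ q20, —b→ q20
  q19 = 0 | a.0 | (0 | 0 | 0) :: —a→ q20
  q20 = 0 | 0 | (0 | 0 | 0) :: (no moves)
Coarsest stable partition (strong bisimilarity classes):
  B0 = {p0, q0}
  B1 = {p2, q2}
  B2 = {p5, q5}
  B3 = {p9, q9}
  B4 = {p15, q15}
  B5 = {p18, q18}
  B6 = {p20, q20}
  B7 = {p19, q19}
  B8 = {p14, q14}
  B9 = {p17, q17}
  B10 = {p13, q13}
  B11 = {p11, q11}
  B12 = {p16, q16}
  B13 = {p10, q10}
  B14 = {p6, q6}
  B15 = {p1, q1}
  B16 = {p4, q4}
  B17 = {p8, q8}
  B18 = {p12, q12}
  B19 = {p3, q3}
  B20 = {p7, q7}
p0 ∈ B0, q0 ∈ B0 → same block

bisimilar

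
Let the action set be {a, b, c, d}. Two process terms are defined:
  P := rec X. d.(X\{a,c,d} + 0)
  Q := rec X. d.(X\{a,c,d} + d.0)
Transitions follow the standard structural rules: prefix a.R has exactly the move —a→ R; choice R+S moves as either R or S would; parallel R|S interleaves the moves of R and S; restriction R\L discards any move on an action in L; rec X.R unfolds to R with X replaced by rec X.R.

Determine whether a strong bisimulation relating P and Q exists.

NO

LTS(P): 2 reachable states
  m0 = rec X. d.(X\{a,c,d} + 0) has moves --d--▸ m1
  m1 = (rec X. d.(X\{a,c,d} + 0))\{a,c,d} + 0 has moves (no moves)
LTS(Q): 3 reachable states
  n0 = rec X. d.(X\{a,c,d} + d.0) has moves --d--▸ n1
  n1 = (rec X. d.(X\{a,c,d} + d.0))\{a,c,d} + d.0 has moves --d--▸ n2
  n2 = 0 has moves (no moves)
Partition-refinement fixed point:
  B0 = {m0, n1}
  B1 = {m1, n2}
  B2 = {n0}
m0 ∈ B0, n0 ∈ B2 → different blocks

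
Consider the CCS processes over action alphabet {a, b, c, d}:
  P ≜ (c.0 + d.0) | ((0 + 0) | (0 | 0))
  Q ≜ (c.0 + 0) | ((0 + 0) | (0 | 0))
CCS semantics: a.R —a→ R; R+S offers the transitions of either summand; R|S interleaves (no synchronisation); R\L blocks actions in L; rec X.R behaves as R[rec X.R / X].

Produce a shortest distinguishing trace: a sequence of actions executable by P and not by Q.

LTS(P): 2 reachable states
  p0 = (c.0 + d.0) | ((0 + 0) | (0 | 0)) ⊢ —c→ p1, —d→ p1
  p1 = 0 | ((0 + 0) | (0 | 0)) ⊢ ∅
LTS(Q): 2 reachable states
  q0 = (c.0 + 0) | ((0 + 0) | (0 | 0)) ⊢ —c→ q1
  q1 = 0 | ((0 + 0) | (0 | 0)) ⊢ ∅
Run σ = ⟨d⟩ on P: start {p0}
  after d @ step 1: {p1}
  — P admits the full trace.
Run σ = ⟨d⟩ on Q: start {q0}
  after d @ step 1: no successor for Q

d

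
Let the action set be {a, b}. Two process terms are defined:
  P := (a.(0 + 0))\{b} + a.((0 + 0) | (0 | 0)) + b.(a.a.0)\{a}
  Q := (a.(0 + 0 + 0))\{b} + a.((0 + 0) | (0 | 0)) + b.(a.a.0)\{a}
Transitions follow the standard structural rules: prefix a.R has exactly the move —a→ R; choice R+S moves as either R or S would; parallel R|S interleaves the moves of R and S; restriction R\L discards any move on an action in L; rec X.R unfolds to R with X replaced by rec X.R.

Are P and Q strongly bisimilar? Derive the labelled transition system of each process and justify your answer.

LTS(P): 4 reachable states
  u0 = (a.(0 + 0))\{b} + a.((0 + 0) | (0 | 0)) + b.(a.a.0)\{a} :: =a=> u1, =a=> u2, =b=> u3
  u1 = (0 + 0) | (0 | 0) :: ·
  u2 = (0 + 0)\{b} :: ·
  u3 = (a.a.0)\{a} :: ·
LTS(Q): 4 reachable states
  v0 = (a.(0 + 0 + 0))\{b} + a.((0 + 0) | (0 | 0)) + b.(a.a.0)\{a} :: =a=> v1, =a=> v2, =b=> v3
  v1 = (0 + 0 + 0)\{b} :: ·
  v2 = (0 + 0) | (0 | 0) :: ·
  v3 = (a.a.0)\{a} :: ·
Bisimilarity quotient blocks:
  B0 = {u0, v0}
  B1 = {u1, u2, u3, v1, v2, v3}
u0 ∈ B0, v0 ∈ B0 → same block

bisimilar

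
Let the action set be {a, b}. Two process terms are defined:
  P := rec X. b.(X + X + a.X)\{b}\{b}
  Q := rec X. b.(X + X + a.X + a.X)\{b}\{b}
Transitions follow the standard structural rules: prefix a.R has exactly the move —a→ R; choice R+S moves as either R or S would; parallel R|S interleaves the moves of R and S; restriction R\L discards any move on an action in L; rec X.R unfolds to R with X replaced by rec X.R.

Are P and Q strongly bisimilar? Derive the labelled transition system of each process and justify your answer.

YES

LTS(P): 3 reachable states
  s0 = rec X. b.(X + X + a.X)\{b}\{b} has moves -b-> s1
  s1 = ((rec X. b.(X + X + a.X)\{b}\{b}) + (rec X. b.(X + X + a.X)\{b}\{b}) + a.(rec X. b.(X + X + a.X)\{b}\{b}))\{b}\{b} has moves -a-> s2
  s2 = (rec X. b.(X + X + a.X)\{b}\{b})\{b}\{b} has moves (no moves)
LTS(Q): 3 reachable states
  t0 = rec X. b.(X + X + a.X + a.X)\{b}\{b} has moves -b-> t1
  t1 = ((rec X. b.(X + X + a.X + a.X)\{b}\{b}) + (rec X. b.(X + X + a.X + a.X)\{b}\{b}) + a.(rec X. b.(X + X + a.X + a.X)\{b}\{b}) + a.(rec X. b.(X + X + a.X + a.X)\{b}\{b}))\{b}\{b} has moves -a-> t2
  t2 = (rec X. b.(X + X + a.X + a.X)\{b}\{b})\{b}\{b} has moves (no moves)
Coarsest stable partition (strong bisimilarity classes):
  B0 = {s0, t0}
  B1 = {s1, t1}
  B2 = {s2, t2}
s0 ∈ B0, t0 ∈ B0 → same block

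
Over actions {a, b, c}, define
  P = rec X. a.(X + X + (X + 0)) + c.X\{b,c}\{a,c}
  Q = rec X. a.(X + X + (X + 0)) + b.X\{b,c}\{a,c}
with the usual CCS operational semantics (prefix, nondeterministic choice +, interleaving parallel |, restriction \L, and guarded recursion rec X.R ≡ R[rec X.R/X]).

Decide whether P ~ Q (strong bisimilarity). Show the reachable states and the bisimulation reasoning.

LTS(P): 3 reachable states
  u0 = rec X. a.(X + X + (X + 0)) + c.X\{b,c}\{a,c} → =a=> u1, =c=> u2
  u1 = (rec X. a.(X + X + (X + 0)) + c.X\{b,c}\{a,c}) + (rec X. a.(X + X + (X + 0)) + c.X\{b,c}\{a,c}) + ((rec X. a.(X + X + (X + 0)) + c.X\{b,c}\{a,c}) + 0) → =a=> u1, =c=> u2
  u2 = (rec X. a.(X + X + (X + 0)) + c.X\{b,c}\{a,c})\{b,c}\{a,c} → deadlocked
LTS(Q): 3 reachable states
  v0 = rec X. a.(X + X + (X + 0)) + b.X\{b,c}\{a,c} → =a=> v1, =b=> v2
  v1 = (rec X. a.(X + X + (X + 0)) + b.X\{b,c}\{a,c}) + (rec X. a.(X + X + (X + 0)) + b.X\{b,c}\{a,c}) + ((rec X. a.(X + X + (X + 0)) + b.X\{b,c}\{a,c}) + 0) → =a=> v1, =b=> v2
  v2 = (rec X. a.(X + X + (X + 0)) + b.X\{b,c}\{a,c})\{b,c}\{a,c} → deadlocked
Bisimilarity quotient blocks:
  B0 = {u0, u1}
  B1 = {u2, v2}
  B2 = {v0, v1}
u0 ∈ B0, v0 ∈ B2 → different blocks

P ≁ Q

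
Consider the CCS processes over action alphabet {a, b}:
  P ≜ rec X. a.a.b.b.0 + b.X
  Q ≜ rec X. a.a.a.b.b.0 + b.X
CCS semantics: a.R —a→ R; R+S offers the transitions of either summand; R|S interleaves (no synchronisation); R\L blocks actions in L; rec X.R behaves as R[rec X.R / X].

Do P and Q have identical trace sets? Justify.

Reachable graph of P (5 states):
  p0 = rec X. a.a.b.b.0 + b.X ⊢ —a→ p1, —b→ p0
  p1 = a.b.b.0 ⊢ —a→ p2
  p2 = b.b.0 ⊢ —b→ p3
  p3 = b.0 ⊢ —b→ p4
  p4 = 0 ⊢ ∅
Reachable graph of Q (6 states):
  q0 = rec X. a.a.a.b.b.0 + b.X ⊢ —a→ q1, —b→ q0
  q1 = a.a.b.b.0 ⊢ —a→ q2
  q2 = a.b.b.0 ⊢ —a→ q3
  q3 = b.b.0 ⊢ —b→ q4
  q4 = b.0 ⊢ —b→ q5
  q5 = 0 ⊢ ∅
Executing aab from P (initial set {p0}):
  after a @ step 1: {p1}
  after a @ step 2: {p2}
  after b @ step 3: {p3}
  ✓ P
Executing aab from Q (initial set {q0}):
  after a @ step 1: {q1}
  after a @ step 2: {q2}
  after b @ step 3: no successor for Q

trace-distinct — witness ⟨aab⟩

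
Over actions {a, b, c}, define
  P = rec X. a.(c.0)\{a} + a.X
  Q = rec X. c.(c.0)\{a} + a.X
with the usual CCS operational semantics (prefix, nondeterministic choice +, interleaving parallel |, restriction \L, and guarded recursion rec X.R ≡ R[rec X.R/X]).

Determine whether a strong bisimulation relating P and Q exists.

Reachable graph of P (3 states):
  u0 = rec X. a.(c.0)\{a} + a.X ⊢ =a=> u0, =a=> u1
  u1 = (c.0)\{a} ⊢ =c=> u2
  u2 = 0\{a} ⊢ (no moves)
Reachable graph of Q (3 states):
  v0 = rec X. c.(c.0)\{a} + a.X ⊢ =a=> v0, =c=> v1
  v1 = (c.0)\{a} ⊢ =c=> v2
  v2 = 0\{a} ⊢ (no moves)
Coarsest stable partition (strong bisimilarity classes):
  B0 = {u0}
  B1 = {u1, v1}
  B2 = {u2, v2}
  B3 = {v0}
u0 ∈ B0, v0 ∈ B3 → different blocks

not bisimilar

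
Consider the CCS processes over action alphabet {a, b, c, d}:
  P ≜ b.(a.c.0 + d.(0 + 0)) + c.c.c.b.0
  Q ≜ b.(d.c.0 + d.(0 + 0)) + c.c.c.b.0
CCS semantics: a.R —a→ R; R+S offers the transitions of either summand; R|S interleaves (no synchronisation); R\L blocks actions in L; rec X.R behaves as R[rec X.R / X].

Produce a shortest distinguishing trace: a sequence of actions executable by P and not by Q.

ba

Reachable graph of P (8 states):
  u0 = b.(a.c.0 + d.(0 + 0)) + c.c.c.b.0 has moves -b-> u1, -c-> u2
  u1 = a.c.0 + d.(0 + 0) has moves -a-> u3, -d-> u4
  u2 = c.c.b.0 has moves -c-> u5
  u3 = c.0 has moves -c-> u6
  u4 = 0 + 0 has moves deadlocked
  u5 = c.b.0 has moves -c-> u7
  u6 = 0 has moves deadlocked
  u7 = b.0 has moves -b-> u6
Reachable graph of Q (8 states):
  v0 = b.(d.c.0 + d.(0 + 0)) + c.c.c.b.0 has moves -b-> v1, -c-> v2
  v1 = d.c.0 + d.(0 + 0) has moves -d-> v3, -d-> v4
  v2 = c.c.b.0 has moves -c-> v5
  v3 = 0 + 0 has moves deadlocked
  v4 = c.0 has moves -c-> v6
  v5 = c.b.0 has moves -c-> v7
  v6 = 0 has moves deadlocked
  v7 = b.0 has moves -b-> v6
Run σ = ⟨ba⟩ on P: start {u0}
  step 1 (b): {u1}
  step 2 (a): {u3}
  P completes σ.
Run σ = ⟨ba⟩ on Q: start {v0}
  step 1 (b): {v1}
  step 2 (a): ∅  — Q cannot continue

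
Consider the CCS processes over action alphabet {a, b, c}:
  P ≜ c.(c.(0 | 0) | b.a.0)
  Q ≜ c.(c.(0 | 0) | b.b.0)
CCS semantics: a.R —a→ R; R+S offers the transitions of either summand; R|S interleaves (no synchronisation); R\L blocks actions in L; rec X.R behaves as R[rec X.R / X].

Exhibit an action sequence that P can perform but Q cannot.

P's transition system — 7 states:
  p0 = c.(c.(0 | 0) | b.a.0) ⊢ --c--▸ p1
  p1 = c.(0 | 0) | b.a.0 ⊢ --b--▸ p2, --c--▸ p3
  p2 = c.(0 | 0) | a.0 ⊢ --a--▸ p4, --c--▸ p5
  p3 = 0 | 0 | b.a.0 ⊢ --b--▸ p5
  p4 = c.(0 | 0) | 0 ⊢ --c--▸ p6
  p5 = 0 | 0 | a.0 ⊢ --a--▸ p6
  p6 = 0 | 0 | 0 ⊢ ·
Q's transition system — 7 states:
  q0 = c.(c.(0 | 0) | b.b.0) ⊢ --c--▸ q1
  q1 = c.(0 | 0) | b.b.0 ⊢ --b--▸ q2, --c--▸ q3
  q2 = c.(0 | 0) | b.0 ⊢ --b--▸ q4, --c--▸ q5
  q3 = 0 | 0 | b.b.0 ⊢ --b--▸ q5
  q4 = c.(0 | 0) | 0 ⊢ --c--▸ q6
  q5 = 0 | 0 | b.0 ⊢ --b--▸ q6
  q6 = 0 | 0 | 0 ⊢ ·
Run σ = ⟨cba⟩ on P: start {p0}
  [1] c ⇒ {p1}
  [2] b ⇒ {p2}
  [3] a ⇒ {p4}
  — P admits the full trace.
Run σ = ⟨cba⟩ on Q: start {q0}
  [1] c ⇒ {q1}
  [2] b ⇒ {q2}
  [3] a ⇒ no successor for Q

cba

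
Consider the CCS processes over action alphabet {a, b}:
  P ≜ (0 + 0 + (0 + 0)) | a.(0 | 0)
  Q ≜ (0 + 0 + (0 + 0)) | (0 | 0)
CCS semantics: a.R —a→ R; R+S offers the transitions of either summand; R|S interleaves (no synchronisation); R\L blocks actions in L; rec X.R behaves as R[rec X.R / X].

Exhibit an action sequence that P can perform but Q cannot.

a

Reachable graph of P (2 states):
  m0 = (0 + 0 + (0 + 0)) | a.(0 | 0) has moves ··a··> m1
  m1 = (0 + 0 + (0 + 0)) | (0 | 0) has moves stopped
Reachable graph of Q (1 states):
  n0 = (0 + 0 + (0 + 0)) | (0 | 0) has moves stopped
Trace ⟨a⟩ through P, begin at {m0}:
  step 1 (a): {m1}
  ✓ P
Trace ⟨a⟩ through Q, begin at {n0}:
  step 1 (a): ∅ (Q stuck)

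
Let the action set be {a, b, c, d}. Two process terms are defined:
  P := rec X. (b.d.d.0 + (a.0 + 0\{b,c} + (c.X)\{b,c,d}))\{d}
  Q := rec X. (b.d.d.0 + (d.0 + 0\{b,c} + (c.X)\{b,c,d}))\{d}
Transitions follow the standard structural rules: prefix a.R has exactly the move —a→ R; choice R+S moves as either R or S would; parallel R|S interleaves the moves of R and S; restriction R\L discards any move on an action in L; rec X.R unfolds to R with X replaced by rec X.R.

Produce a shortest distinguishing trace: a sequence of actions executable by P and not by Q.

a

P's transition system — 3 states:
  s0 = rec X. (b.d.d.0 + (a.0 + 0\{b,c} + (c.X)\{b,c,d}))\{d} :: =a=> s1, =b=> s2
  s1 = 0\{d} :: stopped
  s2 = (d.d.0)\{d} :: stopped
Q's transition system — 2 states:
  t0 = rec X. (b.d.d.0 + (d.0 + 0\{b,c} + (c.X)\{b,c,d}))\{d} :: =b=> t1
  t1 = (d.d.0)\{d} :: stopped
Executing a from P (initial set {s0}):
  [1] a ⇒ {s1}
  — P admits the full trace.
Executing a from Q (initial set {t0}):
  [1] a ⇒ ∅  — Q cannot continue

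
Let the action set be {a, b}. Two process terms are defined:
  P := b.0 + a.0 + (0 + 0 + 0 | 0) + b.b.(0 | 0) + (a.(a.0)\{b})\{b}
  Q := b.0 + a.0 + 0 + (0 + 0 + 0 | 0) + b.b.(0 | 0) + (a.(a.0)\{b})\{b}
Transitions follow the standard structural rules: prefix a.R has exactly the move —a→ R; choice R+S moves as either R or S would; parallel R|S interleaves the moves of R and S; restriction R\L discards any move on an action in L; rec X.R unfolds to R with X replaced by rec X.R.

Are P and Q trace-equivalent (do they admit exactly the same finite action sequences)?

Reachable graph of P (6 states):
  p0 = b.0 + a.0 + (0 + 0 + 0 | 0) + b.b.(0 | 0) + (a.(a.0)\{b})\{b} :: ··a··> p1, ··a··> p2, ··b··> p2, ··b··> p3
  p1 = (a.0)\{b}\{b} :: ··a··> p4
  p2 = 0 :: ·
  p3 = b.(0 | 0) :: ··b··> p5
  p4 = 0\{b}\{b} :: ·
  p5 = 0 | 0 :: ·
Reachable graph of Q (6 states):
  q0 = b.0 + a.0 + 0 + (0 + 0 + 0 | 0) + b.b.(0 | 0) + (a.(a.0)\{b})\{b} :: ··a··> q1, ··a··> q2, ··b··> q2, ··b··> q3
  q1 = (a.0)\{b}\{b} :: ··a··> q4
  q2 = 0 :: ·
  q3 = b.(0 | 0) :: ··b··> q5
  q4 = 0\{b}\{b} :: ·
  q5 = 0 | 0 :: ·
Bisimilarity quotient blocks:
  B0 = {p0, q0}
  B1 = {p2, p4, p5, q2, q4, q5}
  B2 = {p3, q3}
  B3 = {p1, q1}
p0 ∈ B0, q0 ∈ B0 → same block
Bisimilar ⇒ trace-equivalent.

trace-equivalent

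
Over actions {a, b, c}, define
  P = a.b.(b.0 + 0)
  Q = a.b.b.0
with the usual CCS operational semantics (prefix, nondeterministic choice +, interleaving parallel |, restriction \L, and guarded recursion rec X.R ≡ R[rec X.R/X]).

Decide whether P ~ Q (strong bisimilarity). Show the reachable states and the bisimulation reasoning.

bisimilar

LTS(P): 4 reachable states
  s0 = a.b.(b.0 + 0) ⊢ -a-> s1
  s1 = b.(b.0 + 0) ⊢ -b-> s2
  s2 = b.0 + 0 ⊢ -b-> s3
  s3 = 0 ⊢ deadlocked
LTS(Q): 4 reachable states
  t0 = a.b.b.0 ⊢ -a-> t1
  t1 = b.b.0 ⊢ -b-> t2
  t2 = b.0 ⊢ -b-> t3
  t3 = 0 ⊢ deadlocked
Bisimilarity quotient blocks:
  B0 = {s0, t0}
  B1 = {s1, t1}
  B2 = {s2, t2}
  B3 = {s3, t3}
s0 ∈ B0, t0 ∈ B0 → same block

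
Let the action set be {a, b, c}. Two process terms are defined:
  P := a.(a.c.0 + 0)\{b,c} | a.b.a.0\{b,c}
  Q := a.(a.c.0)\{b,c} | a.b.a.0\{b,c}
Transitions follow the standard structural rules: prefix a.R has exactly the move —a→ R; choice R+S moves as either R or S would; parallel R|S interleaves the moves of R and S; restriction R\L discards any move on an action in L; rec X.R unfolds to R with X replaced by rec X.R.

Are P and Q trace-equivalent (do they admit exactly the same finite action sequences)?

YES

LTS(P): 12 reachable states
  s0 = a.(a.c.0 + 0)\{b,c} | a.b.a.0\{b,c} :: —a→ s1, —a→ s2
  s1 = (a.c.0 + 0)\{b,c} | a.b.a.0\{b,c} :: —a→ s3, —a→ s4
  s2 = a.(a.c.0 + 0)\{b,c} | b.a.0\{b,c} :: —a→ s3, —b→ s5
  s3 = (a.c.0 + 0)\{b,c} | b.a.0\{b,c} :: —a→ s6, —b→ s7
  s4 = (c.0)\{b,c} | a.b.a.0\{b,c} :: —a→ s6
  s5 = a.(a.c.0 + 0)\{b,c} | a.0\{b,c} :: —a→ s7, —a→ s8
  s6 = (c.0)\{b,c} | b.a.0\{b,c} :: —b→ s9
  s7 = (a.c.0 + 0)\{b,c} | a.0\{b,c} :: —a→ s10, —a→ s9
  s8 = a.(a.c.0 + 0)\{b,c} | 0\{b,c} :: —a→ s10
  s9 = (c.0)\{b,c} | a.0\{b,c} :: —a→ s11
  s10 = (a.c.0 + 0)\{b,c} | 0\{b,c} :: —a→ s11
  s11 = (c.0)\{b,c} | 0\{b,c} :: (no moves)
LTS(Q): 12 reachable states
  t0 = a.(a.c.0)\{b,c} | a.b.a.0\{b,c} :: —a→ t1, —a→ t2
  t1 = (a.c.0)\{b,c} | a.b.a.0\{b,c} :: —a→ t3, —a→ t4
  t2 = a.(a.c.0)\{b,c} | b.a.0\{b,c} :: —a→ t3, —b→ t5
  t3 = (a.c.0)\{b,c} | b.a.0\{b,c} :: —a→ t6, —b→ t7
  t4 = (c.0)\{b,c} | a.b.a.0\{b,c} :: —a→ t6
  t5 = a.(a.c.0)\{b,c} | a.0\{b,c} :: —a→ t7, —a→ t8
  t6 = (c.0)\{b,c} | b.a.0\{b,c} :: —b→ t9
  t7 = (a.c.0)\{b,c} | a.0\{b,c} :: —a→ t10, —a→ t9
  t8 = a.(a.c.0)\{b,c} | 0\{b,c} :: —a→ t10
  t9 = (c.0)\{b,c} | a.0\{b,c} :: —a→ t11
  t10 = (a.c.0)\{b,c} | 0\{b,c} :: —a→ t11
  t11 = (c.0)\{b,c} | 0\{b,c} :: (no moves)
Coarsest stable partition (strong bisimilarity classes):
  B0 = {s0, t0}
  B1 = {s1, t1}
  B2 = {s4, t4}
  B3 = {s6, t6}
  B4 = {s10, s9, t10, t9}
  B5 = {s11, t11}
  B6 = {s3, t3}
  B7 = {s7, s8, t7, t8}
  B8 = {s2, t2}
  B9 = {s5, t5}
s0 ∈ B0, t0 ∈ B0 → same block
Bisimilar ⇒ trace-equivalent.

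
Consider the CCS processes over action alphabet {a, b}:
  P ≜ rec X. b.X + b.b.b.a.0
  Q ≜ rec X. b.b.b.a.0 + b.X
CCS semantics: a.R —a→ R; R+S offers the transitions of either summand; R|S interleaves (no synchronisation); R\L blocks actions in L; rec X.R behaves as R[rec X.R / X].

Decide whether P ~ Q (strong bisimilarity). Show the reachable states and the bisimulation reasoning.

YES

LTS(P): 5 reachable states
  u0 = rec X. b.X + b.b.b.a.0 ⊢ -b-> u0, -b-> u1
  u1 = b.b.a.0 ⊢ -b-> u2
  u2 = b.a.0 ⊢ -b-> u3
  u3 = a.0 ⊢ -a-> u4
  u4 = 0 ⊢ ·
LTS(Q): 5 reachable states
  v0 = rec X. b.b.b.a.0 + b.X ⊢ -b-> v0, -b-> v1
  v1 = b.b.a.0 ⊢ -b-> v2
  v2 = b.a.0 ⊢ -b-> v3
  v3 = a.0 ⊢ -a-> v4
  v4 = 0 ⊢ ·
Coarsest stable partition (strong bisimilarity classes):
  B0 = {u0, v0}
  B1 = {u1, v1}
  B2 = {u2, v2}
  B3 = {u3, v3}
  B4 = {u4, v4}
u0 ∈ B0, v0 ∈ B0 → same block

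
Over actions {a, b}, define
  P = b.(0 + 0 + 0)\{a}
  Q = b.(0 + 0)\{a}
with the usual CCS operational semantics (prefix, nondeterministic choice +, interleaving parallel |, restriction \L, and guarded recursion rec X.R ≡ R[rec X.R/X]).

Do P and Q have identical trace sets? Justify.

traces(P) = traces(Q)

Reachable graph of P (2 states):
  m0 = b.(0 + 0 + 0)\{a} ⊢ ··b··> m1
  m1 = (0 + 0 + 0)\{a} ⊢ deadlocked
Reachable graph of Q (2 states):
  n0 = b.(0 + 0)\{a} ⊢ ··b··> n1
  n1 = (0 + 0)\{a} ⊢ deadlocked
Bisimilarity quotient blocks:
  B0 = {m0, n0}
  B1 = {m1, n1}
m0 ∈ B0, n0 ∈ B0 → same block
Bisimilar ⇒ trace-equivalent.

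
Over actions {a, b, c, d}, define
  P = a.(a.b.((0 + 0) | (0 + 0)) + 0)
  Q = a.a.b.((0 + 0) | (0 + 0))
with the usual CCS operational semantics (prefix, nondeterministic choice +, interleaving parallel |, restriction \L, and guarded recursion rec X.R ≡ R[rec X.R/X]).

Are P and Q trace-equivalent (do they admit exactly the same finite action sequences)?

traces(P) = traces(Q)

Reachable graph of P (4 states):
  u0 = a.(a.b.((0 + 0) | (0 + 0)) + 0) ⊢ =a=> u1
  u1 = a.b.((0 + 0) | (0 + 0)) + 0 ⊢ =a=> u2
  u2 = b.((0 + 0) | (0 + 0)) ⊢ =b=> u3
  u3 = (0 + 0) | (0 + 0) ⊢ ·
Reachable graph of Q (4 states):
  v0 = a.a.b.((0 + 0) | (0 + 0)) ⊢ =a=> v1
  v1 = a.b.((0 + 0) | (0 + 0)) ⊢ =a=> v2
  v2 = b.((0 + 0) | (0 + 0)) ⊢ =b=> v3
  v3 = (0 + 0) | (0 + 0) ⊢ ·
Coarsest stable partition (strong bisimilarity classes):
  B0 = {u0, v0}
  B1 = {u1, v1}
  B2 = {u2, v2}
  B3 = {u3, v3}
u0 ∈ B0, v0 ∈ B0 → same block
Bisimilar ⇒ trace-equivalent.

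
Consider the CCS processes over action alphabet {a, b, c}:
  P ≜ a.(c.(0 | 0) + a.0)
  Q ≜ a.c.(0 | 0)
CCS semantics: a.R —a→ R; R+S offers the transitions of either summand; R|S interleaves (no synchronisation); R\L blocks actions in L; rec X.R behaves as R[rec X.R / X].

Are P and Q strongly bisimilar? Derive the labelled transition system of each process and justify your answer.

P's transition system — 4 states:
  p0 = a.(c.(0 | 0) + a.0) ⊢ ··a··> p1
  p1 = c.(0 | 0) + a.0 ⊢ ··a··> p2, ··c··> p3
  p2 = 0 ⊢ ∅
  p3 = 0 | 0 ⊢ ∅
Q's transition system — 3 states:
  q0 = a.c.(0 | 0) ⊢ ··a··> q1
  q1 = c.(0 | 0) ⊢ ··c··> q2
  q2 = 0 | 0 ⊢ ∅
Partition-refinement fixed point:
  B0 = {p0}
  B1 = {p1}
  B2 = {p2, p3, q2}
  B3 = {q0}
  B4 = {q1}
p0 ∈ B0, q0 ∈ B3 → different blocks

P ≁ Q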